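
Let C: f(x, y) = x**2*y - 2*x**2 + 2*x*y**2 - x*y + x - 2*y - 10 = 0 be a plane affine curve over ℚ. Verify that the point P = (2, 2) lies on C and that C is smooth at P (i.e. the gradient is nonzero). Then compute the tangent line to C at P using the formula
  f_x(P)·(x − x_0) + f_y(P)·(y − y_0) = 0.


Tangent line at P: 7*x + 16*y - 46 = 0.

Step 1: f(2, 2) = 0, so P lies on C.
Step 2: partial derivatives
  f_x(x, y) = 2*x*y - 4*x + 2*y**2 - y + 1, f_y(x, y) = x**2 + 4*x*y - x - 2.
  f_x(P) = 7, f_y(P) = 16 (gradient nonzero, so P is smooth).
Step 3: tangent line at P: 7·(x − 2) + 16·(y − 2) = 0.
Expanding: 7*x + 16*y - 46 = 0.


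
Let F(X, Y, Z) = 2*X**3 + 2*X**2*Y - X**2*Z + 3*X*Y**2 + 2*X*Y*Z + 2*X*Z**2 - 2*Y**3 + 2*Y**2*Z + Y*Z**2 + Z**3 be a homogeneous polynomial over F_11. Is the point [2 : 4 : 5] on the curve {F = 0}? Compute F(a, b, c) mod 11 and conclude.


F(2,4,5) ≡ 0 (mod 11); P is on the curve.

Evaluate F(2, 4, 5) term-by-term (mod 11).
  2*X**3 ↦ 2·8·1·1 = 16
  2*X**2*Y ↦ 2·4·4·1 = 32
  -X**2*Z ↦ -1·4·1·5 = -20
  3*X*Y**2 ↦ 3·2·16·1 = 96
  2*X*Y*Z ↦ 2·2·4·5 = 80
  2*X*Z**2 ↦ 2·2·1·25 = 100
  -2*Y**3 ↦ -2·1·64·1 = -128
  2*Y**2*Z ↦ 2·1·16·5 = 160
  Y*Z**2 ↦ 1·1·4·25 = 100
  Z**3 ↦ 1·1·1·125 = 125
Sum: F(2, 4, 5) = (16) + (32) + (-20) + (96) + (80) + (100) + (-128) + (160) + (100) + (125) = 561.
Reducing mod 11: 561 ≡ 0 (mod 11).
Since F(a, b, c) ≡ 0 (mod 11), P lies on the curve.


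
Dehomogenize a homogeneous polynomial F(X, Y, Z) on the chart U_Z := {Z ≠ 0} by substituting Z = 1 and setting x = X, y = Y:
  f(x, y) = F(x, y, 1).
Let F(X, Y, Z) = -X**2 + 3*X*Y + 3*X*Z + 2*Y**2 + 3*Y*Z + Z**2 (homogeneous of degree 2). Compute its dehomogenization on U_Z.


f(x, y) = -x**2 + 3*x*y + 3*x + 2*y**2 + 3*y + 1

On U_Z we set Z = 1. Each monomial c·X^i·Y^j·Z^k in F becomes c·x^i·y^j·1^k = c·x^i·y^j.
Substituting Z = 1: F(X, Y, 1) = -x**2 + 3*x*y + 3*x + 2*y**2 + 3*y + 1.
Note: deg(f) ≤ deg(F) = 2; strict inequality happens when F is divisible by Z (lost terms).


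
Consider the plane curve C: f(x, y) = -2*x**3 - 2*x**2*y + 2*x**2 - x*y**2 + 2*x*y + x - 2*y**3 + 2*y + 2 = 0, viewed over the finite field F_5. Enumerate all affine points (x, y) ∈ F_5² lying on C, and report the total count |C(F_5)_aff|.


Affine F_5-points: {(0, 2), (2, 1), (4, 0), (4, 4)}; count = 4.

For each of the 25 pairs (x, y) ∈ F_5², evaluate f(x, y) mod 5. Record the zeros.
  x = 0: [0↦2, 1↦2, 2↦0, 3↦4, 4↦2]  zeros at y ∈ {2}
  x = 1: [0↦3, 1↦2, 2↦2, 3↦1, 4↦2]  zeros at y ∈ ∅
  x = 2: [0↦1, 1↦0, 2↦3, 3↦3, 4↦3]  zeros at y ∈ {1}
  x = 3: [0↦4, 1↦4, 2↦1, 3↦3, 4↦3]  zeros at y ∈ ∅
  x = 4: [0↦0, 1↦2, 2↦4, 3↦4, 4↦0]  zeros at y ∈ {0, 4}
Collecting zeros: affine points = {(0, 2), (2, 1), (4, 0), (4, 4)}.
Total count |C(F_5)_aff| = 4.


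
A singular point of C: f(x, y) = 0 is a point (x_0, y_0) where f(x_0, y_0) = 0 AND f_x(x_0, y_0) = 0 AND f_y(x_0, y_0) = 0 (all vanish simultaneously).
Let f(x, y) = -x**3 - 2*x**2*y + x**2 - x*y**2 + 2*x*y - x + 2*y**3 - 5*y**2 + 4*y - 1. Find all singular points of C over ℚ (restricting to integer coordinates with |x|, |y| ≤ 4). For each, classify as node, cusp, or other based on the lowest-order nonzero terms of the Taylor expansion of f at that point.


Singular points: {(0, 1)}; classification: node.

Compute partial derivatives:
  f_x = -3*x**2 - 4*x*y + 2*x - y**2 + 2*y - 1.
  f_y = -2*x**2 - 2*x*y + 2*x + 6*y**2 - 10*y + 4.
Scan x_0 ∈ {−4, ..., 4}. For each x_0, f_y(x_0, y) is a polynomial in y; find its integer roots y ∈ {−4, ..., 4}, then test f_x and f at those candidates.
  x = -4: f_y(-4, y) = 6*y**2 - 2*y - 36; no integer root y with |y| ≤ 4.
  x = -3: f_y(-3, y) = 6*y**2 - 4*y - 20; no integer root y with |y| ≤ 4.
  x = -2: f_y(-2, y) = 6*y**2 - 6*y - 8; no integer root y with |y| ≤ 4.
  x = -1: f_y(-1, y) = 6*y**2 - 8*y; vanishes at y ∈ {0}. (-1, 0): f_x = -6 ≠ 0.
  x = 0: f_y(0, y) = 6*y**2 - 10*y + 4; vanishes at y ∈ {1}. (0, 1): f_x = 0, f = 0 — SINGULAR.
  x = 1: f_y(1, y) = 6*y**2 - 12*y + 4; no integer root y with |y| ≤ 4.
  x = 2: f_y(2, y) = 6*y**2 - 14*y; vanishes at y ∈ {0}. (2, 0): f_x = -9 ≠ 0.
  x = 3: f_y(3, y) = 6*y**2 - 16*y - 8; no integer root y with |y| ≤ 4.
  x = 4: f_y(4, y) = 6*y**2 - 18*y - 20; no integer root y with |y| ≤ 4.
Only singular point on the grid: (0, 1).
Classify: substitute x = 0 + u, y = 1 + v and expand: f = -u**3 - 2*u**2*v - u**2 - u*v**2 + 2*v**3 + v**2.
No constant or linear terms (consistent with a singular point). Quadratic part: -u**2 + v**2. Cubic part: -u**3 - 2*u**2*v - u*v**2 + 2*v**3.
The quadratic part v**2 - u**2 = (v − u)(v + u) splits into two distinct linear factors, so there are two distinct tangent lines y − 1 = ±(x − 0) — this is a node (ordinary double point).
Classification: node.


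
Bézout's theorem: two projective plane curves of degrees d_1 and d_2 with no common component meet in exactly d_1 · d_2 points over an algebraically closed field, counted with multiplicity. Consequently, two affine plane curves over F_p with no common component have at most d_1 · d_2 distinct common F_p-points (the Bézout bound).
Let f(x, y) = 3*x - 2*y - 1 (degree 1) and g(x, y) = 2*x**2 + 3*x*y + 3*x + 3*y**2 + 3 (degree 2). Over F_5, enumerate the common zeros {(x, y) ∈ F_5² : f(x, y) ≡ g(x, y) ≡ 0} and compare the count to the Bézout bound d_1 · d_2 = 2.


Common zeros: {(0, 2), (4, 3)}; count = 2; Bézout bound = 2.

deg(f) = 1, deg(g) = 2, so Bézout bound = 2.
Scan x ∈ F_5. For each x, list the y ∈ F_5 with f(x, y) ≡ 0 and those with g(x, y) ≡ 0 (mod 5); the common zeros in that column are the intersection.
  x = 0: f ≡ 0 at y ∈ {2}; g ≡ 0 at y ∈ {2, 3}; common: {2}.
  x = 1: f ≡ 0 at y ∈ {1}; g ≡ 0 at y ∈ ∅; common: ∅.
  x = 2: f ≡ 0 at y ∈ {0}; g ≡ 0 at y ∈ ∅; common: ∅.
  x = 3: f ≡ 0 at y ∈ {4}; g ≡ 0 at y ∈ {0, 2}; common: ∅.
  x = 4: f ≡ 0 at y ∈ {3}; g ≡ 0 at y ∈ {3}; common: {3}.
Collecting: common zeros = {(0, 2), (4, 3)}, so the count is 2.
Comparison with the Bézout bound: 2 ≤ 2 = deg(f)·deg(g), as expected for curves with no common component (the bound is attained).


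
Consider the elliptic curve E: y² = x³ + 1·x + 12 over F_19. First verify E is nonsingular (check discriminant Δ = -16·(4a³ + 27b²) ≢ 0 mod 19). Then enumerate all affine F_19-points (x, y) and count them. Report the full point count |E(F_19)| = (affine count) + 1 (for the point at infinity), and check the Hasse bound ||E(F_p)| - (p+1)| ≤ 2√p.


Affine points = {(3, 2), (3, 17), (4, 2), (4, 17), (5, 3), (5, 16), (6, 5), (6, 14), (7, 1), (7, 18), (8, 0), (9, 3), (9, 16), (11, 9), (11, 10), (12, 2), (12, 17), (15, 1), (15, 18), (16, 1), (16, 18)}; affine count = 21; |E(F_19)| = 22.

Discriminant check: Δ ∝ 4a³ + 27b² = 4·1³ + 27·12² = 4·1 + 27·144 ≡ 16 (mod 19). Nonzero ⇒ E is nonsingular.
For each x ∈ F_19, compute rhs = x³ + 1·x + 12 mod 19, then count y ∈ F_19 with y² ≡ rhs.
  x = 0: rhs = 12, matching y values: none (0 points).
  x = 1: rhs = 14, matching y values: none (0 points).
  x = 2: rhs = 3, matching y values: none (0 points).
  x = 3: rhs = 4, matching y values: 2, 17 (2 points).
  x = 4: rhs = 4, matching y values: 2, 17 (2 points).
  x = 5: rhs = 9, matching y values: 3, 16 (2 points).
  x = 6: rhs = 6, matching y values: 5, 14 (2 points).
  x = 7: rhs = 1, matching y values: 1, 18 (2 points).
  x = 8: rhs = 0, matching y values: 0 (1 points).
  x = 9: rhs = 9, matching y values: 3, 16 (2 points).
  x = 10: rhs = 15, matching y values: none (0 points).
  x = 11: rhs = 5, matching y values: 9, 10 (2 points).
  x = 12: rhs = 4, matching y values: 2, 17 (2 points).
  x = 13: rhs = 18, matching y values: none (0 points).
  x = 14: rhs = 15, matching y values: none (0 points).
  x = 15: rhs = 1, matching y values: 1, 18 (2 points).
  x = 16: rhs = 1, matching y values: 1, 18 (2 points).
  x = 17: rhs = 2, matching y values: none (0 points).
  x = 18: rhs = 10, matching y values: none (0 points).
Total affine count: 21.
Full point count |E(F_19)| = 21 + 1 = 22.
Hasse bound: |22 − (19+1)| = |2| = 2 ≤ 2√19 ≈ 8.7178 ✓.


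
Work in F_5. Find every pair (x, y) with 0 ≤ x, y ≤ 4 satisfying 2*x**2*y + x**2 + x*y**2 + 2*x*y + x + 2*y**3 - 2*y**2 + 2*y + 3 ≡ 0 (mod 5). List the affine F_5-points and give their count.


Affine F_5-points: {(0, 1), (0, 2), (0, 3), (1, 0), (2, 1), (2, 3), (3, 0)}; count = 7.

For each of the 25 pairs (x, y) ∈ F_5², evaluate f(x, y) mod 5. Record the zeros.
  x = 0: [0↦3, 1↦0, 2↦0, 3↦0, 4↦2]  zeros at y ∈ {1, 2, 3}
  x = 1: [0↦0, 1↦2, 2↦4, 3↦3, 4↦1]  zeros at y ∈ {0}
  x = 2: [0↦4, 1↦0, 2↦3, 3↦0, 4↦3]  zeros at y ∈ {1, 3}
  x = 3: [0↦0, 1↦4, 2↦2, 3↦1, 4↦3]  zeros at y ∈ {0}
  x = 4: [0↦3, 1↦4, 2↦1, 3↦1, 4↦1]  zeros at y ∈ ∅
Collecting zeros: affine points = {(0, 1), (0, 2), (0, 3), (1, 0), (2, 1), (2, 3), (3, 0)}.
Total count |C(F_5)_aff| = 7.


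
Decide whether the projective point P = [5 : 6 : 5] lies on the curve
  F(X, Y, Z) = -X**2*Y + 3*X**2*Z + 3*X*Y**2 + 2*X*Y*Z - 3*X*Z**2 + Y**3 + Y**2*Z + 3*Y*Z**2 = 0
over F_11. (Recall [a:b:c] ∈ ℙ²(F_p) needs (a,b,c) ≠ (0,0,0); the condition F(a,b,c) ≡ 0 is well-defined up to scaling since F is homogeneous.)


F(5,6,5) ≡ 7 (mod 11); P is NOT on the curve.

Evaluate F(5, 6, 5) term-by-term (mod 11).
  -X**2*Y ↦ -1·25·6·1 = -150
  3*X**2*Z ↦ 3·25·1·5 = 375
  3*X*Y**2 ↦ 3·5·36·1 = 540
  2*X*Y*Z ↦ 2·5·6·5 = 300
  -3*X*Z**2 ↦ -3·5·1·25 = -375
  Y**3 ↦ 1·1·216·1 = 216
  Y**2*Z ↦ 1·1·36·5 = 180
  3*Y*Z**2 ↦ 3·1·6·25 = 450
Sum: F(5, 6, 5) = (-150) + (375) + (540) + (300) + (-375) + (216) + (180) + (450) = 1536.
Reducing mod 11: 1536 ≡ 7 (mod 11).
Since F(a, b, c) ≡ 7 ≠ 0 (mod 11), P does NOT lie on the curve.


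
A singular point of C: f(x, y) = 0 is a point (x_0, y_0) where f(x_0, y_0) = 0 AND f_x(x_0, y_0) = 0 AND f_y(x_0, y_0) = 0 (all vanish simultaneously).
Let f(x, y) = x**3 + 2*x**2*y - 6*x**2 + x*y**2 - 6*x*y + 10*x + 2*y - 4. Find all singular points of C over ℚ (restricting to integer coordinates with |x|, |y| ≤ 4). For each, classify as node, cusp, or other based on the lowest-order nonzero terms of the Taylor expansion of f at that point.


Singular points: {(1, 1)}; classification: node.

Compute partial derivatives:
  f_x = 3*x**2 + 4*x*y - 12*x + y**2 - 6*y + 10.
  f_y = 2*x**2 + 2*x*y - 6*x + 2.
Scan x_0 ∈ {−4, ..., 4}. For each x_0, f_y(x_0, y) is a polynomial in y; find its integer roots y ∈ {−4, ..., 4}, then test f_x and f at those candidates.
  x = -4: f_y(-4, y) = 58 - 8*y; no integer root y with |y| ≤ 4.
  x = -3: f_y(-3, y) = 38 - 6*y; no integer root y with |y| ≤ 4.
  x = -2: f_y(-2, y) = 22 - 4*y; no integer root y with |y| ≤ 4.
  x = -1: f_y(-1, y) = 10 - 2*y; no integer root y with |y| ≤ 4.
  x = 0: f_y(0, y) = 2; no integer root y with |y| ≤ 4.
  x = 1: f_y(1, y) = 2*y - 2; vanishes at y ∈ {1}. (1, 1): f_x = 0, f = 0 — SINGULAR.
  x = 2: f_y(2, y) = 4*y - 2; no integer root y with |y| ≤ 4.
  x = 3: f_y(3, y) = 6*y + 2; no integer root y with |y| ≤ 4.
  x = 4: f_y(4, y) = 8*y + 10; no integer root y with |y| ≤ 4.
Only singular point on the grid: (1, 1).
Classify: substitute x = 1 + u, y = 1 + v and expand: f = u**3 + 2*u**2*v - u**2 + u*v**2 + v**2.
No constant or linear terms (consistent with a singular point). Quadratic part: -u**2 + v**2. Cubic part: u**3 + 2*u**2*v + u*v**2.
The quadratic part v**2 - u**2 = (v − u)(v + u) splits into two distinct linear factors, so there are two distinct tangent lines y − 1 = ±(x − 1) — this is a node (ordinary double point).
Classification: node.


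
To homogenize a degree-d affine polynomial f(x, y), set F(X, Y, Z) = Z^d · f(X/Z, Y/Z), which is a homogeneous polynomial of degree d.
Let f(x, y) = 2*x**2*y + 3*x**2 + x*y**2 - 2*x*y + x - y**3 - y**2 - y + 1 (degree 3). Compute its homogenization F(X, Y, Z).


F(X, Y, Z) = 2*X**2*Y + 3*X**2*Z + X*Y**2 - 2*X*Y*Z + X*Z**2 - Y**3 - Y**2*Z - Y*Z**2 + Z**3

deg(f) = 3.
Substitute x = X/Z, y = Y/Z into f, then multiply by Z^3.
  monomial 2·x^2·y^1 ↦ 2·X^2·Y^1·Z^0.
  monomial 3·x^2·y^0 ↦ 3·X^2·Y^0·Z^1.
  monomial 1·x^1·y^2 ↦ 1·X^1·Y^2·Z^0.
  monomial -2·x^1·y^1 ↦ -2·X^1·Y^1·Z^1.
  monomial 1·x^1·y^0 ↦ 1·X^1·Y^0·Z^2.
  monomial -1·x^0·y^3 ↦ -1·X^0·Y^3·Z^0.
  monomial -1·x^0·y^2 ↦ -1·X^0·Y^2·Z^1.
  monomial -1·x^0·y^1 ↦ -1·X^0·Y^1·Z^2.
  monomial 1·x^0·y^0 ↦ 1·X^0·Y^0·Z^3.
Collecting: F(X, Y, Z) = 2*X**2*Y + 3*X**2*Z + X*Y**2 - 2*X*Y*Z + X*Z**2 - Y**3 - Y**2*Z - Y*Z**2 + Z**3.


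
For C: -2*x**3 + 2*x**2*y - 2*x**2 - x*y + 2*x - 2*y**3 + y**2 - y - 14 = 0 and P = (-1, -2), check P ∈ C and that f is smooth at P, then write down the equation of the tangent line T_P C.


Tangent line at P: 10*x - 26*y - 42 = 0.

Step 1: f(-1, -2) = 0, so P lies on C.
Step 2: partial derivatives
  f_x(x, y) = -6*x**2 + 4*x*y - 4*x - y + 2, f_y(x, y) = 2*x**2 - x - 6*y**2 + 2*y - 1.
  f_x(P) = 10, f_y(P) = -26 (gradient nonzero, so P is smooth).
Step 3: tangent line at P: 10·(x − -1) + -26·(y − -2) = 0.
Expanding: 10*x - 26*y - 42 = 0.


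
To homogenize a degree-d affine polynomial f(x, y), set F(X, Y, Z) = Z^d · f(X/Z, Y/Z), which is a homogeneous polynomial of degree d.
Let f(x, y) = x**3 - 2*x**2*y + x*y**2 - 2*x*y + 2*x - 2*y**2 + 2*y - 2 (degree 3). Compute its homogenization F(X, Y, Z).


F(X, Y, Z) = X**3 - 2*X**2*Y + X*Y**2 - 2*X*Y*Z + 2*X*Z**2 - 2*Y**2*Z + 2*Y*Z**2 - 2*Z**3

deg(f) = 3.
Substitute x = X/Z, y = Y/Z into f, then multiply by Z^3.
  monomial 1·x^3·y^0 ↦ 1·X^3·Y^0·Z^0.
  monomial -2·x^2·y^1 ↦ -2·X^2·Y^1·Z^0.
  monomial 1·x^1·y^2 ↦ 1·X^1·Y^2·Z^0.
  monomial -2·x^1·y^1 ↦ -2·X^1·Y^1·Z^1.
  monomial 2·x^1·y^0 ↦ 2·X^1·Y^0·Z^2.
  monomial -2·x^0·y^2 ↦ -2·X^0·Y^2·Z^1.
  monomial 2·x^0·y^1 ↦ 2·X^0·Y^1·Z^2.
  monomial -2·x^0·y^0 ↦ -2·X^0·Y^0·Z^3.
Collecting: F(X, Y, Z) = X**3 - 2*X**2*Y + X*Y**2 - 2*X*Y*Z + 2*X*Z**2 - 2*Y**2*Z + 2*Y*Z**2 - 2*Z**3.


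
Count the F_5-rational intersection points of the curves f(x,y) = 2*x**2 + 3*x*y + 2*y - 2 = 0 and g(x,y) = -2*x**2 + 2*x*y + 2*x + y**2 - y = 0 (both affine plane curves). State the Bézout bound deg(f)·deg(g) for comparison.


Common zeros: {(0, 1), (1, 0), (1, 4)}; count = 3; Bézout bound = 4.

deg(f) = 2, deg(g) = 2, so Bézout bound = 4.
Scan x ∈ F_5. For each x, list the y ∈ F_5 with f(x, y) ≡ 0 and those with g(x, y) ≡ 0 (mod 5); the common zeros in that column are the intersection.
  x = 0: f ≡ 0 at y ∈ {1}; g ≡ 0 at y ∈ {0, 1}; common: {1}.
  x = 1: f ≡ 0 at y ∈ {0, 1, 2, 3, 4}; g ≡ 0 at y ∈ {0, 4}; common: {0, 4}.
  x = 2: f ≡ 0 at y ∈ {3}; g ≡ 0 at y ∈ {1}; common: ∅.
  x = 3: f ≡ 0 at y ∈ {4}; g ≡ 0 at y ∈ ∅; common: ∅.
  x = 4: f ≡ 0 at y ∈ {0}; g ≡ 0 at y ∈ {4}; common: ∅.
Collecting: common zeros = {(0, 1), (1, 0), (1, 4)}, so the count is 3.
Comparison with the Bézout bound: 3 ≤ 4 = deg(f)·deg(g), as expected for curves with no common component (the affine F_5-count falls short of the bound because intersections may lie at infinity, over extension fields, or carry multiplicity).


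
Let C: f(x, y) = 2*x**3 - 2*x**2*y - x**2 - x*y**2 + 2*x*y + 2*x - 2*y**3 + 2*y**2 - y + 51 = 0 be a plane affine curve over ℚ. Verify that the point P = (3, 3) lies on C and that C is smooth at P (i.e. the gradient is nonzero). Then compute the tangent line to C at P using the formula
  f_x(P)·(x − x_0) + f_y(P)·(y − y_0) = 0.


Tangent line at P: 11*x - 73*y + 186 = 0.

Step 1: f(3, 3) = 0, so P lies on C.
Step 2: partial derivatives
  f_x(x, y) = 6*x**2 - 4*x*y - 2*x - y**2 + 2*y + 2, f_y(x, y) = -2*x**2 - 2*x*y + 2*x - 6*y**2 + 4*y - 1.
  f_x(P) = 11, f_y(P) = -73 (gradient nonzero, so P is smooth).
Step 3: tangent line at P: 11·(x − 3) + -73·(y − 3) = 0.
Expanding: 11*x - 73*y + 186 = 0.


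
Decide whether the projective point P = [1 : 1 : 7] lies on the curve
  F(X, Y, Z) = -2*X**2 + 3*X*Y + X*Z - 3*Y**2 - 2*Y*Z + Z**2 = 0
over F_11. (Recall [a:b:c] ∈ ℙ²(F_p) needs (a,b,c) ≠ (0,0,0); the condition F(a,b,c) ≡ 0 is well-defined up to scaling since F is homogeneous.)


F(1,1,7) ≡ 7 (mod 11); P is NOT on the curve.

Evaluate F(1, 1, 7) term-by-term (mod 11).
  -2*X**2 ↦ -2·1·1·1 = -2
  3*X*Y ↦ 3·1·1·1 = 3
  X*Z ↦ 1·1·1·7 = 7
  -3*Y**2 ↦ -3·1·1·1 = -3
  -2*Y*Z ↦ -2·1·1·7 = -14
  Z**2 ↦ 1·1·1·49 = 49
Sum: F(1, 1, 7) = (-2) + (3) + (7) + (-3) + (-14) + (49) = 40.
Reducing mod 11: 40 ≡ 7 (mod 11).
Since F(a, b, c) ≡ 7 ≠ 0 (mod 11), P does NOT lie on the curve.


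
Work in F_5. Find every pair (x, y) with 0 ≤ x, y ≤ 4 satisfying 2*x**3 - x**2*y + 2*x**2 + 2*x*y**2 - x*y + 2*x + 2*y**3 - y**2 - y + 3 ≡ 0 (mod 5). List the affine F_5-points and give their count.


Affine F_5-points: {(0, 3), (2, 2), (3, 1), (4, 3)}; count = 4.

For each of the 25 pairs (x, y) ∈ F_5², evaluate f(x, y) mod 5. Record the zeros.
  x = 0: [0↦3, 1↦3, 2↦3, 3↦0, 4↦1]  zeros at y ∈ {3}
  x = 1: [0↦4, 1↦4, 2↦3, 3↦3, 4↦1]  zeros at y ∈ ∅
  x = 2: [0↦1, 1↦4, 2↦0, 3↦1, 4↦4]  zeros at y ∈ {2}
  x = 3: [0↦1, 1↦0, 2↦1, 3↦1, 4↦2]  zeros at y ∈ {1}
  x = 4: [0↦1, 1↦4, 2↦3, 3↦0, 4↦2]  zeros at y ∈ {3}
Collecting zeros: affine points = {(0, 3), (2, 2), (3, 1), (4, 3)}.
Total count |C(F_5)_aff| = 4.


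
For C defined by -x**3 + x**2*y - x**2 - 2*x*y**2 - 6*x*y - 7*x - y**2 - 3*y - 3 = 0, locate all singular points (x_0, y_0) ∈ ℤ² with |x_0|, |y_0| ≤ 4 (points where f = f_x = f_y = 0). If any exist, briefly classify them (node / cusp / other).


Singular points: {(-1, -2)}; classification: cusp.

Compute partial derivatives:
  f_x = -3*x**2 + 2*x*y - 2*x - 2*y**2 - 6*y - 7.
  f_y = x**2 - 4*x*y - 6*x - 2*y - 3.
Scan x_0 ∈ {−4, ..., 4}. For each x_0, f_y(x_0, y) is a polynomial in y; find its integer roots y ∈ {−4, ..., 4}, then test f_x and f at those candidates.
  x = -4: f_y(-4, y) = 14*y + 37; no integer root y with |y| ≤ 4.
  x = -3: f_y(-3, y) = 10*y + 24; no integer root y with |y| ≤ 4.
  x = -2: f_y(-2, y) = 6*y + 13; no integer root y with |y| ≤ 4.
  x = -1: f_y(-1, y) = 2*y + 4; vanishes at y ∈ {-2}. (-1, -2): f_x = 0, f = 0 — SINGULAR.
  x = 0: f_y(0, y) = -2*y - 3; no integer root y with |y| ≤ 4.
  x = 1: f_y(1, y) = -6*y - 8; no integer root y with |y| ≤ 4.
  x = 2: f_y(2, y) = -10*y - 11; no integer root y with |y| ≤ 4.
  x = 3: f_y(3, y) = -14*y - 12; no integer root y with |y| ≤ 4.
  x = 4: f_y(4, y) = -18*y - 11; no integer root y with |y| ≤ 4.
Only singular point on the grid: (-1, -2).
Classify: substitute x = -1 + u, y = -2 + v and expand: f = -u**3 + u**2*v - 2*u*v**2 + v**2.
No constant or linear terms (consistent with a singular point). Quadratic part: v**2. Cubic part: -u**3 + u**2*v - 2*u*v**2.
The quadratic part v**2 is a perfect square, so there is a single (double) tangent line v = 0, i.e. y = -2. Restricting the cubic part to that line (v = 0) leaves -u**3 ≠ 0, so f is not divisible by v and the branch is v² ≈ u**3 to lowest order — this is a cusp.
Classification: cusp.


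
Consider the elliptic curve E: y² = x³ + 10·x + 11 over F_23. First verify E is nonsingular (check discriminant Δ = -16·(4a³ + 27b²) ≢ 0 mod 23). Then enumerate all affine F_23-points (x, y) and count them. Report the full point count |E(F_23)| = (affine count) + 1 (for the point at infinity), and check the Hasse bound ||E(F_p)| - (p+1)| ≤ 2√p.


Affine points = {(2, 4), (2, 19), (4, 0), (5, 5), (5, 18), (9, 5), (9, 18), (11, 7), (11, 16), (16, 9), (16, 14), (20, 0), (21, 11), (21, 12), (22, 0)}; affine count = 15; |E(F_23)| = 16.

Discriminant check: Δ ∝ 4a³ + 27b² = 4·10³ + 27·11² = 4·1000 + 27·121 ≡ 22 (mod 23). Nonzero ⇒ E is nonsingular.
For each x ∈ F_23, compute rhs = x³ + 10·x + 11 mod 23, then count y ∈ F_23 with y² ≡ rhs.
  x = 0: rhs = 11, matching y values: none (0 points).
  x = 1: rhs = 22, matching y values: none (0 points).
  x = 2: rhs = 16, matching y values: 4, 19 (2 points).
  x = 3: rhs = 22, matching y values: none (0 points).
  x = 4: rhs = 0, matching y values: 0 (1 points).
  x = 5: rhs = 2, matching y values: 5, 18 (2 points).
  x = 6: rhs = 11, matching y values: none (0 points).
  x = 7: rhs = 10, matching y values: none (0 points).
  x = 8: rhs = 5, matching y values: none (0 points).
  x = 9: rhs = 2, matching y values: 5, 18 (2 points).
  x = 10: rhs = 7, matching y values: none (0 points).
  x = 11: rhs = 3, matching y values: 7, 16 (2 points).
  x = 12: rhs = 19, matching y values: none (0 points).
  x = 13: rhs = 15, matching y values: none (0 points).
  x = 14: rhs = 20, matching y values: none (0 points).
  x = 15: rhs = 17, matching y values: none (0 points).
  x = 16: rhs = 12, matching y values: 9, 14 (2 points).
  x = 17: rhs = 11, matching y values: none (0 points).
  x = 18: rhs = 20, matching y values: none (0 points).
  x = 19: rhs = 22, matching y values: none (0 points).
  x = 20: rhs = 0, matching y values: 0 (1 points).
  x = 21: rhs = 6, matching y values: 11, 12 (2 points).
  x = 22: rhs = 0, matching y values: 0 (1 points).
Total affine count: 15.
Full point count |E(F_23)| = 15 + 1 = 16.
Hasse bound: |16 − (23+1)| = |-8| = 8 ≤ 2√23 ≈ 9.5917 ✓.


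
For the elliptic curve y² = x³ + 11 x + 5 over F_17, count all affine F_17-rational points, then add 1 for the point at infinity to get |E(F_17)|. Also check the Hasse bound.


Affine points = {(1, 0), (2, 1), (2, 16), (5, 7), (5, 10), (6, 7), (6, 10), (7, 0), (9, 0), (13, 4), (13, 13), (14, 8), (14, 9), (15, 3), (15, 14)}; affine count = 15; |E(F_17)| = 16.

Discriminant check: Δ ∝ 4a³ + 27b² = 4·11³ + 27·5² = 4·1331 + 27·25 ≡ 15 (mod 17). Nonzero ⇒ E is nonsingular.
For each x ∈ F_17, compute rhs = x³ + 11·x + 5 mod 17, then count y ∈ F_17 with y² ≡ rhs.
  x = 0: rhs = 5, matching y values: none (0 points).
  x = 1: rhs = 0, matching y values: 0 (1 points).
  x = 2: rhs = 1, matching y values: 1, 16 (2 points).
  x = 3: rhs = 14, matching y values: none (0 points).
  x = 4: rhs = 11, matching y values: none (0 points).
  x = 5: rhs = 15, matching y values: 7, 10 (2 points).
  x = 6: rhs = 15, matching y values: 7, 10 (2 points).
  x = 7: rhs = 0, matching y values: 0 (1 points).
  x = 8: rhs = 10, matching y values: none (0 points).
  x = 9: rhs = 0, matching y values: 0 (1 points).
  x = 10: rhs = 10, matching y values: none (0 points).
  x = 11: rhs = 12, matching y values: none (0 points).
  x = 12: rhs = 12, matching y values: none (0 points).
  x = 13: rhs = 16, matching y values: 4, 13 (2 points).
  x = 14: rhs = 13, matching y values: 8, 9 (2 points).
  x = 15: rhs = 9, matching y values: 3, 14 (2 points).
  x = 16: rhs = 10, matching y values: none (0 points).
Total affine count: 15.
Full point count |E(F_17)| = 15 + 1 = 16.
Hasse bound: |16 − (17+1)| = |-2| = 2 ≤ 2√17 ≈ 8.2462 ✓.


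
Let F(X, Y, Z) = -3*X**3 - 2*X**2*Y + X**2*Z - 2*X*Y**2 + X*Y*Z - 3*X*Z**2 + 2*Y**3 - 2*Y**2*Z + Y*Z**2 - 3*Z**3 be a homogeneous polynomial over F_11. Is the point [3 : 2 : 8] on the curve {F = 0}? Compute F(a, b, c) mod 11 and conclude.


F(3,2,8) ≡ 4 (mod 11); P is NOT on the curve.

Evaluate F(3, 2, 8) term-by-term (mod 11).
  -3*X**3 ↦ -3·27·1·1 = -81
  -2*X**2*Y ↦ -2·9·2·1 = -36
  X**2*Z ↦ 1·9·1·8 = 72
  -2*X*Y**2 ↦ -2·3·4·1 = -24
  X*Y*Z ↦ 1·3·2·8 = 48
  -3*X*Z**2 ↦ -3·3·1·64 = -576
  2*Y**3 ↦ 2·1·8·1 = 16
  -2*Y**2*Z ↦ -2·1·4·8 = -64
  Y*Z**2 ↦ 1·1·2·64 = 128
  -3*Z**3 ↦ -3·1·1·512 = -1536
Sum: F(3, 2, 8) = (-81) + (-36) + (72) + (-24) + (48) + (-576) + (16) + (-64) + (128) + (-1536) = -2053.
Reducing mod 11: -2053 ≡ 4 (mod 11).
Since F(a, b, c) ≡ 4 ≠ 0 (mod 11), P does NOT lie on the curve.


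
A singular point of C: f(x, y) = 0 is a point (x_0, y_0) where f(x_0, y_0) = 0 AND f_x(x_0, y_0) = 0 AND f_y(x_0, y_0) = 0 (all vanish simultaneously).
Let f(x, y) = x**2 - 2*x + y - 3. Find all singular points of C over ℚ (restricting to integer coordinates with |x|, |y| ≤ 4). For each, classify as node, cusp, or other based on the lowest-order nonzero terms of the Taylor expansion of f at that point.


No singular points in the scanned grid; C is smooth there.

Compute partial derivatives:
  f_x = 2*x - 2.
  f_y = 1.
f_y = 1 is a nonzero constant, so f_y never vanishes: no point (x, y) can satisfy f = f_x = f_y = 0. In particular no (x, y) ∈ {−4, ..., 4}² is singular; the curve is smooth.


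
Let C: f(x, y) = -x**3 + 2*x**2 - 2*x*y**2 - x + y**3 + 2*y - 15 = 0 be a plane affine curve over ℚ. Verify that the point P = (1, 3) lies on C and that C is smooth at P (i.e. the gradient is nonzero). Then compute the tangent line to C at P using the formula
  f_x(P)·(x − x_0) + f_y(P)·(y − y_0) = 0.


Tangent line at P: -18*x + 17*y - 33 = 0.

Step 1: f(1, 3) = 0, so P lies on C.
Step 2: partial derivatives
  f_x(x, y) = -3*x**2 + 4*x - 2*y**2 - 1, f_y(x, y) = -4*x*y + 3*y**2 + 2.
  f_x(P) = -18, f_y(P) = 17 (gradient nonzero, so P is smooth).
Step 3: tangent line at P: -18·(x − 1) + 17·(y − 3) = 0.
Expanding: -18*x + 17*y - 33 = 0.


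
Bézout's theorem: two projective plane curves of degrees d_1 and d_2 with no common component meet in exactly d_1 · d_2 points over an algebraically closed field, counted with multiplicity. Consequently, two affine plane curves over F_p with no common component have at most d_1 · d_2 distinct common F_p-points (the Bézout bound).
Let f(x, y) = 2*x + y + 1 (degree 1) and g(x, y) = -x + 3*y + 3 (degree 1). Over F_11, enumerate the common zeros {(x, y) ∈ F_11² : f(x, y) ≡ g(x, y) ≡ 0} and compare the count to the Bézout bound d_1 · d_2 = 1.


Common zeros: {(0, 10)}; count = 1; Bézout bound = 1.

deg(f) = 1, deg(g) = 1, so Bézout bound = 1.
Scan x ∈ F_11. For each x, list the y ∈ F_11 with f(x, y) ≡ 0 and those with g(x, y) ≡ 0 (mod 11); the common zeros in that column are the intersection.
  x = 0: f ≡ 0 at y ∈ {10}; g ≡ 0 at y ∈ {10}; common: {10}.
  x = 1: f ≡ 0 at y ∈ {8}; g ≡ 0 at y ∈ {3}; common: ∅.
  x = 2: f ≡ 0 at y ∈ {6}; g ≡ 0 at y ∈ {7}; common: ∅.
  x = 3: f ≡ 0 at y ∈ {4}; g ≡ 0 at y ∈ {0}; common: ∅.
  x = 4: f ≡ 0 at y ∈ {2}; g ≡ 0 at y ∈ {4}; common: ∅.
  x = 5: f ≡ 0 at y ∈ {0}; g ≡ 0 at y ∈ {8}; common: ∅.
  x = 6: f ≡ 0 at y ∈ {9}; g ≡ 0 at y ∈ {1}; common: ∅.
  x = 7: f ≡ 0 at y ∈ {7}; g ≡ 0 at y ∈ {5}; common: ∅.
  x = 8: f ≡ 0 at y ∈ {5}; g ≡ 0 at y ∈ {9}; common: ∅.
  x = 9: f ≡ 0 at y ∈ {3}; g ≡ 0 at y ∈ {2}; common: ∅.
  x = 10: f ≡ 0 at y ∈ {1}; g ≡ 0 at y ∈ {6}; common: ∅.
Collecting: common zeros = {(0, 10)}, so the count is 1.
Comparison with the Bézout bound: 1 ≤ 1 = deg(f)·deg(g), as expected for curves with no common component (the bound is attained).


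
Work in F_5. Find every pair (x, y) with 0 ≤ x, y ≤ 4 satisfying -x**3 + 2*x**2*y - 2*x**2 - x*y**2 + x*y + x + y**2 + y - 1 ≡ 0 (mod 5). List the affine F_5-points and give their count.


Affine F_5-points: {(0, 2), (1, 2), (2, 0), (2, 1), (3, 3)}; count = 5.

For each of the 25 pairs (x, y) ∈ F_5², evaluate f(x, y) mod 5. Record the zeros.
  x = 0: [0↦4, 1↦1, 2↦0, 3↦1, 4↦4]  zeros at y ∈ {2}
  x = 1: [0↦2, 1↦1, 2↦0, 3↦4, 4↦3]  zeros at y ∈ {2}
  x = 2: [0↦0, 1↦0, 2↦3, 3↦4, 4↦3]  zeros at y ∈ {0, 1}
  x = 3: [0↦2, 1↦2, 2↦3, 3↦0, 4↦3]  zeros at y ∈ {3}
  x = 4: [0↦2, 1↦1, 2↦4, 3↦1, 4↦2]  zeros at y ∈ ∅
Collecting zeros: affine points = {(0, 2), (1, 2), (2, 0), (2, 1), (3, 3)}.
Total count |C(F_5)_aff| = 5.


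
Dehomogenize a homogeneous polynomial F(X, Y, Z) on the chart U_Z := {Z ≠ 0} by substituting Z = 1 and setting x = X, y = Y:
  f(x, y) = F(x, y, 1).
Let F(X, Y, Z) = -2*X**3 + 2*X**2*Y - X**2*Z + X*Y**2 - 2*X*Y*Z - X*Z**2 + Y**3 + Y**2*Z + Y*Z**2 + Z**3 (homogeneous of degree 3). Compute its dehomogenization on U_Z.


f(x, y) = -2*x**3 + 2*x**2*y - x**2 + x*y**2 - 2*x*y - x + y**3 + y**2 + y + 1

On U_Z we set Z = 1. Each monomial c·X^i·Y^j·Z^k in F becomes c·x^i·y^j·1^k = c·x^i·y^j.
Substituting Z = 1: F(X, Y, 1) = -2*x**3 + 2*x**2*y - x**2 + x*y**2 - 2*x*y - x + y**3 + y**2 + y + 1.
Note: deg(f) ≤ deg(F) = 3; strict inequality happens when F is divisible by Z (lost terms).


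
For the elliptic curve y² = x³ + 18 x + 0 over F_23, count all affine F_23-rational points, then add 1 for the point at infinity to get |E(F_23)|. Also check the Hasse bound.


Affine points = {(0, 0), (3, 9), (3, 14), (5, 10), (5, 13), (6, 5), (6, 18), (7, 3), (7, 20), (8, 9), (8, 14), (12, 9), (12, 14), (13, 4), (13, 19), (14, 11), (14, 12), (19, 5), (19, 18), (21, 5), (21, 18), (22, 2), (22, 21)}; affine count = 23; |E(F_23)| = 24.

Discriminant check: Δ ∝ 4a³ + 27b² = 4·18³ + 27·0² = 4·5832 + 27·0 ≡ 6 (mod 23). Nonzero ⇒ E is nonsingular.
For each x ∈ F_23, compute rhs = x³ + 18·x + 0 mod 23, then count y ∈ F_23 with y² ≡ rhs.
  x = 0: rhs = 0, matching y values: 0 (1 points).
  x = 1: rhs = 19, matching y values: none (0 points).
  x = 2: rhs = 21, matching y values: none (0 points).
  x = 3: rhs = 12, matching y values: 9, 14 (2 points).
  x = 4: rhs = 21, matching y values: none (0 points).
  x = 5: rhs = 8, matching y values: 10, 13 (2 points).
  x = 6: rhs = 2, matching y values: 5, 18 (2 points).
  x = 7: rhs = 9, matching y values: 3, 20 (2 points).
  x = 8: rhs = 12, matching y values: 9, 14 (2 points).
  x = 9: rhs = 17, matching y values: none (0 points).
  x = 10: rhs = 7, matching y values: none (0 points).
  x = 11: rhs = 11, matching y values: none (0 points).
  x = 12: rhs = 12, matching y values: 9, 14 (2 points).
  x = 13: rhs = 16, matching y values: 4, 19 (2 points).
  x = 14: rhs = 6, matching y values: 11, 12 (2 points).
  x = 15: rhs = 11, matching y values: none (0 points).
  x = 16: rhs = 14, matching y values: none (0 points).
  x = 17: rhs = 21, matching y values: none (0 points).
  x = 18: rhs = 15, matching y values: none (0 points).
  x = 19: rhs = 2, matching y values: 5, 18 (2 points).
  x = 20: rhs = 11, matching y values: none (0 points).
  x = 21: rhs = 2, matching y values: 5, 18 (2 points).
  x = 22: rhs = 4, matching y values: 2, 21 (2 points).
Total affine count: 23.
Full point count |E(F_23)| = 23 + 1 = 24.
Hasse bound: |24 − (23+1)| = |0| = 0 ≤ 2√23 ≈ 9.5917 ✓.


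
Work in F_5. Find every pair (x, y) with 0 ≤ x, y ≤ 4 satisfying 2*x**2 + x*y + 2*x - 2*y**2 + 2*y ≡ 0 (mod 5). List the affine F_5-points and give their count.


Affine F_5-points: {(0, 0), (0, 1), (1, 1), (1, 3), (4, 0), (4, 3)}; count = 6.

For each of the 25 pairs (x, y) ∈ F_5², evaluate f(x, y) mod 5. Record the zeros.
  x = 0: [0↦0, 1↦0, 2↦1, 3↦3, 4↦1]  zeros at y ∈ {0, 1}
  x = 1: [0↦4, 1↦0, 2↦2, 3↦0, 4↦4]  zeros at y ∈ {1, 3}
  x = 2: [0↦2, 1↦4, 2↦2, 3↦1, 4↦1]  zeros at y ∈ ∅
  x = 3: [0↦4, 1↦2, 2↦1, 3↦1, 4↦2]  zeros at y ∈ ∅
  x = 4: [0↦0, 1↦4, 2↦4, 3↦0, 4↦2]  zeros at y ∈ {0, 3}
Collecting zeros: affine points = {(0, 0), (0, 1), (1, 1), (1, 3), (4, 0), (4, 3)}.
Total count |C(F_5)_aff| = 6.


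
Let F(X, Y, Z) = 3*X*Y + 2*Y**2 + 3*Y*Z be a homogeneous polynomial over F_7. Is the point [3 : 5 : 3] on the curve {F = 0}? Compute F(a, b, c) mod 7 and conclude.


F(3,5,3) ≡ 0 (mod 7); P is on the curve.

Evaluate F(3, 5, 3) term-by-term (mod 7).
  3*X*Y ↦ 3·3·5·1 = 45
  2*Y**2 ↦ 2·1·25·1 = 50
  3*Y*Z ↦ 3·1·5·3 = 45
Sum: F(3, 5, 3) = (45) + (50) + (45) = 140.
Reducing mod 7: 140 ≡ 0 (mod 7).
Since F(a, b, c) ≡ 0 (mod 7), P lies on the curve.


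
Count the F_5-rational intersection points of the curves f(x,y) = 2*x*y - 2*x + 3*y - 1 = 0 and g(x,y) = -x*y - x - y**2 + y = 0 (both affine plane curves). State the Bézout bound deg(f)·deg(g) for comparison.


Common zeros: ∅; count = 0; Bézout bound = 4.

deg(f) = 2, deg(g) = 2, so Bézout bound = 4.
Scan x ∈ F_5. For each x, list the y ∈ F_5 with f(x, y) ≡ 0 and those with g(x, y) ≡ 0 (mod 5); the common zeros in that column are the intersection.
  x = 0: f ≡ 0 at y ∈ {2}; g ≡ 0 at y ∈ {0, 1}; common: ∅.
  x = 1: f ≡ 0 at y ∈ ∅; g ≡ 0 at y ∈ {2, 3}; common: ∅.
  x = 2: f ≡ 0 at y ∈ {0}; g ≡ 0 at y ∈ ∅; common: ∅.
  x = 3: f ≡ 0 at y ∈ {3}; g ≡ 0 at y ∈ ∅; common: ∅.
  x = 4: f ≡ 0 at y ∈ {4}; g ≡ 0 at y ∈ ∅; common: ∅.
Collecting: common zeros = ∅, so the count is 0.
Comparison with the Bézout bound: 0 ≤ 4 = deg(f)·deg(g), as expected for curves with no common component (the affine F_5-count falls short of the bound because intersections may lie at infinity, over extension fields, or carry multiplicity).


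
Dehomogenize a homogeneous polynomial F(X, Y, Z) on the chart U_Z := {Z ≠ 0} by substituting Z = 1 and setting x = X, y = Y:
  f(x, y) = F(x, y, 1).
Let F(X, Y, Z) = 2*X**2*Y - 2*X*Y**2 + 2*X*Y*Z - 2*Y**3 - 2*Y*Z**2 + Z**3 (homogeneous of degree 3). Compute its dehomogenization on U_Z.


f(x, y) = 2*x**2*y - 2*x*y**2 + 2*x*y - 2*y**3 - 2*y + 1

On U_Z we set Z = 1. Each monomial c·X^i·Y^j·Z^k in F becomes c·x^i·y^j·1^k = c·x^i·y^j.
Substituting Z = 1: F(X, Y, 1) = 2*x**2*y - 2*x*y**2 + 2*x*y - 2*y**3 - 2*y + 1.
Note: deg(f) ≤ deg(F) = 3; strict inequality happens when F is divisible by Z (lost terms).


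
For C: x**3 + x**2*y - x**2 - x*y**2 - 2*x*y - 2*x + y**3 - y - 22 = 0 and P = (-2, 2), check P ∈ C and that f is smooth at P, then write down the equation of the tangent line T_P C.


Tangent line at P: -2*x + 27*y - 58 = 0.

Step 1: f(-2, 2) = 0, so P lies on C.
Step 2: partial derivatives
  f_x(x, y) = 3*x**2 + 2*x*y - 2*x - y**2 - 2*y - 2, f_y(x, y) = x**2 - 2*x*y - 2*x + 3*y**2 - 1.
  f_x(P) = -2, f_y(P) = 27 (gradient nonzero, so P is smooth).
Step 3: tangent line at P: -2·(x − -2) + 27·(y − 2) = 0.
Expanding: -2*x + 27*y - 58 = 0.


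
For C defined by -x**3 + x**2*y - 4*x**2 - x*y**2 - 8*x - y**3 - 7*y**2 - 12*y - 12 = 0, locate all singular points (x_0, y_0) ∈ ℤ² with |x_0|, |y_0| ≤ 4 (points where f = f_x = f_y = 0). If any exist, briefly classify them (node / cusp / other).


Singular points: {(-2, -2)}; classification: cusp.

Compute partial derivatives:
  f_x = -3*x**2 + 2*x*y - 8*x - y**2 - 8.
  f_y = x**2 - 2*x*y - 3*y**2 - 14*y - 12.
Scan x_0 ∈ {−4, ..., 4}. For each x_0, f_y(x_0, y) is a polynomial in y; find its integer roots y ∈ {−4, ..., 4}, then test f_x and f at those candidates.
  x = -4: f_y(-4, y) = -3*y**2 - 6*y + 4; no integer root y with |y| ≤ 4.
  x = -3: f_y(-3, y) = -3*y**2 - 8*y - 3; no integer root y with |y| ≤ 4.
  x = -2: f_y(-2, y) = -3*y**2 - 10*y - 8; vanishes at y ∈ {-2}. (-2, -2): f_x = 0, f = 0 — SINGULAR.
  x = -1: f_y(-1, y) = -3*y**2 - 12*y - 11; no integer root y with |y| ≤ 4.
  x = 0: f_y(0, y) = -3*y**2 - 14*y - 12; no integer root y with |y| ≤ 4.
  x = 1: f_y(1, y) = -3*y**2 - 16*y - 11; no integer root y with |y| ≤ 4.
  x = 2: f_y(2, y) = -3*y**2 - 18*y - 8; no integer root y with |y| ≤ 4.
  x = 3: f_y(3, y) = -3*y**2 - 20*y - 3; no integer root y with |y| ≤ 4.
  x = 4: f_y(4, y) = -3*y**2 - 22*y + 4; no integer root y with |y| ≤ 4.
Only singular point on the grid: (-2, -2).
Classify: substitute x = -2 + u, y = -2 + v and expand: f = -u**3 + u**2*v - u*v**2 - v**3 + v**2.
No constant or linear terms (consistent with a singular point). Quadratic part: v**2. Cubic part: -u**3 + u**2*v - u*v**2 - v**3.
The quadratic part v**2 is a perfect square, so there is a single (double) tangent line v = 0, i.e. y = -2. Restricting the cubic part to that line (v = 0) leaves -u**3 ≠ 0, so f is not divisible by v and the branch is v² ≈ u**3 to lowest order — this is a cusp.
Classification: cusp.


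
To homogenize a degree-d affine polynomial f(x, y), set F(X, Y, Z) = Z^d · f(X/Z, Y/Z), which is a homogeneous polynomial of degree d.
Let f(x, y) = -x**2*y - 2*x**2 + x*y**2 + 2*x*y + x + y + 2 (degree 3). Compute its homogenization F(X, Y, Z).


F(X, Y, Z) = -X**2*Y - 2*X**2*Z + X*Y**2 + 2*X*Y*Z + X*Z**2 + Y*Z**2 + 2*Z**3

deg(f) = 3.
Substitute x = X/Z, y = Y/Z into f, then multiply by Z^3.
  monomial -1·x^2·y^1 ↦ -1·X^2·Y^1·Z^0.
  monomial -2·x^2·y^0 ↦ -2·X^2·Y^0·Z^1.
  monomial 1·x^1·y^2 ↦ 1·X^1·Y^2·Z^0.
  monomial 2·x^1·y^1 ↦ 2·X^1·Y^1·Z^1.
  monomial 1·x^1·y^0 ↦ 1·X^1·Y^0·Z^2.
  monomial 1·x^0·y^1 ↦ 1·X^0·Y^1·Z^2.
  monomial 2·x^0·y^0 ↦ 2·X^0·Y^0·Z^3.
Collecting: F(X, Y, Z) = -X**2*Y - 2*X**2*Z + X*Y**2 + 2*X*Y*Z + X*Z**2 + Y*Z**2 + 2*Z**3.


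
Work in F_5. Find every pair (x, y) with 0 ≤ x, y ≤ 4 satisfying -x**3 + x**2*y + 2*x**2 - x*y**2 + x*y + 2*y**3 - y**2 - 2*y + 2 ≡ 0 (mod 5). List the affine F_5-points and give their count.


Affine F_5-points: {(0, 2), (2, 1), (4, 0), (4, 1), (4, 4)}; count = 5.

For each of the 25 pairs (x, y) ∈ F_5², evaluate f(x, y) mod 5. Record the zeros.
  x = 0: [0↦2, 1↦1, 2↦0, 3↦1, 4↦1]  zeros at y ∈ {2}
  x = 1: [0↦3, 1↦3, 2↦1, 3↦4, 4↦4]  zeros at y ∈ ∅
  x = 2: [0↦2, 1↦0, 2↦4, 3↦1, 4↦3]  zeros at y ∈ {1}
  x = 3: [0↦3, 1↦1, 2↦3, 3↦1, 4↦2]  zeros at y ∈ ∅
  x = 4: [0↦0, 1↦0, 2↦2, 3↦3, 4↦0]  zeros at y ∈ {0, 1, 4}
Collecting zeros: affine points = {(0, 2), (2, 1), (4, 0), (4, 1), (4, 4)}.
Total count |C(F_5)_aff| = 5.


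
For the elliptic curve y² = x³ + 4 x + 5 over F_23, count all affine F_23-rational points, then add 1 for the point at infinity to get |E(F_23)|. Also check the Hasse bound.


Affine points = {(4, 4), (4, 19), (5, 9), (5, 14), (7, 10), (7, 13), (11, 0), (13, 0), (15, 6), (15, 17), (16, 5), (16, 18), (17, 8), (17, 15), (20, 9), (20, 14), (21, 9), (21, 14), (22, 0)}; affine count = 19; |E(F_23)| = 20.

Discriminant check: Δ ∝ 4a³ + 27b² = 4·4³ + 27·5² = 4·64 + 27·25 ≡ 11 (mod 23). Nonzero ⇒ E is nonsingular.
For each x ∈ F_23, compute rhs = x³ + 4·x + 5 mod 23, then count y ∈ F_23 with y² ≡ rhs.
  x = 0: rhs = 5, matching y values: none (0 points).
  x = 1: rhs = 10, matching y values: none (0 points).
  x = 2: rhs = 21, matching y values: none (0 points).
  x = 3: rhs = 21, matching y values: none (0 points).
  x = 4: rhs = 16, matching y values: 4, 19 (2 points).
  x = 5: rhs = 12, matching y values: 9, 14 (2 points).
  x = 6: rhs = 15, matching y values: none (0 points).
  x = 7: rhs = 8, matching y values: 10, 13 (2 points).
  x = 8: rhs = 20, matching y values: none (0 points).
  x = 9: rhs = 11, matching y values: none (0 points).
  x = 10: rhs = 10, matching y values: none (0 points).
  x = 11: rhs = 0, matching y values: 0 (1 points).
  x = 12: rhs = 10, matching y values: none (0 points).
  x = 13: rhs = 0, matching y values: 0 (1 points).
  x = 14: rhs = 22, matching y values: none (0 points).
  x = 15: rhs = 13, matching y values: 6, 17 (2 points).
  x = 16: rhs = 2, matching y values: 5, 18 (2 points).
  x = 17: rhs = 18, matching y values: 8, 15 (2 points).
  x = 18: rhs = 21, matching y values: none (0 points).
  x = 19: rhs = 17, matching y values: none (0 points).
  x = 20: rhs = 12, matching y values: 9, 14 (2 points).
  x = 21: rhs = 12, matching y values: 9, 14 (2 points).
  x = 22: rhs = 0, matching y values: 0 (1 points).
Total affine count: 19.
Full point count |E(F_23)| = 19 + 1 = 20.
Hasse bound: |20 − (23+1)| = |-4| = 4 ≤ 2√23 ≈ 9.5917 ✓.


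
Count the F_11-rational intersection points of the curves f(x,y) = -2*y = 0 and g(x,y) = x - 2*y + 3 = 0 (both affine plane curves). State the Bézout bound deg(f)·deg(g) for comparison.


Common zeros: {(8, 0)}; count = 1; Bézout bound = 1.

deg(f) = 1, deg(g) = 1, so Bézout bound = 1.
Scan x ∈ F_11. For each x, list the y ∈ F_11 with f(x, y) ≡ 0 and those with g(x, y) ≡ 0 (mod 11); the common zeros in that column are the intersection.
  x = 0: f ≡ 0 at y ∈ {0}; g ≡ 0 at y ∈ {7}; common: ∅.
  x = 1: f ≡ 0 at y ∈ {0}; g ≡ 0 at y ∈ {2}; common: ∅.
  x = 2: f ≡ 0 at y ∈ {0}; g ≡ 0 at y ∈ {8}; common: ∅.
  x = 3: f ≡ 0 at y ∈ {0}; g ≡ 0 at y ∈ {3}; common: ∅.
  x = 4: f ≡ 0 at y ∈ {0}; g ≡ 0 at y ∈ {9}; common: ∅.
  x = 5: f ≡ 0 at y ∈ {0}; g ≡ 0 at y ∈ {4}; common: ∅.
  x = 6: f ≡ 0 at y ∈ {0}; g ≡ 0 at y ∈ {10}; common: ∅.
  x = 7: f ≡ 0 at y ∈ {0}; g ≡ 0 at y ∈ {5}; common: ∅.
  x = 8: f ≡ 0 at y ∈ {0}; g ≡ 0 at y ∈ {0}; common: {0}.
  x = 9: f ≡ 0 at y ∈ {0}; g ≡ 0 at y ∈ {6}; common: ∅.
  x = 10: f ≡ 0 at y ∈ {0}; g ≡ 0 at y ∈ {1}; common: ∅.
Collecting: common zeros = {(8, 0)}, so the count is 1.
Comparison with the Bézout bound: 1 ≤ 1 = deg(f)·deg(g), as expected for curves with no common component (the bound is attained).
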